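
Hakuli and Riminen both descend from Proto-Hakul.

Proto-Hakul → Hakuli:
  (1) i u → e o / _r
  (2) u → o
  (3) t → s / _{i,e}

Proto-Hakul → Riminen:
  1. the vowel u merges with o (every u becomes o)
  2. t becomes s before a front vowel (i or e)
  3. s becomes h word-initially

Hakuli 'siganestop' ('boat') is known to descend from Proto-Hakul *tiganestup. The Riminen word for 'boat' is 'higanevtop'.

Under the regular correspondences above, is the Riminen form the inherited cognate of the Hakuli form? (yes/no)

no

Derive the expected Riminen reflex of *tiganestup:
Riminen: *tiganestup > tiganestop > siganestop > higanestop  (by vowel merger, palatalisation, debuccalisation)
The regular Riminen reflex would be 'higanestop', but the attested form is 'higanevtop'. The correspondence is irregular, so they are not cognates (the Riminen form has a different source).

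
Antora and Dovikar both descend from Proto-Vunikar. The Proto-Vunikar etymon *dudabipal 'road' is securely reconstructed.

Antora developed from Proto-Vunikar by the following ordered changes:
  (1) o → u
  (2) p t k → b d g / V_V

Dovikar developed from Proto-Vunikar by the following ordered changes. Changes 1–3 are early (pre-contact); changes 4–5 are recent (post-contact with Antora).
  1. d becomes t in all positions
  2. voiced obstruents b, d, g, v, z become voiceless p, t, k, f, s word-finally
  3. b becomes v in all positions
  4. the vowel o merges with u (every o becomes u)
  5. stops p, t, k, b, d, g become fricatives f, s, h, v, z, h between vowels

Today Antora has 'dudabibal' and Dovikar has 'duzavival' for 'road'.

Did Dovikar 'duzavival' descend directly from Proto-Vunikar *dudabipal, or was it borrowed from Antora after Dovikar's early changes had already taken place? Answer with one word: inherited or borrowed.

borrowed

If inherited, *dudabipal would pass through all of Dovikar's changes:
Dovikar: *dudabipal
  dudabipal → tutabipal   [unconditioned shift]
  tutabipal (rule 2 does not apply)
  tutabipal → tutavipal   [unconditioned shift]
  tutavipal (rule 4 does not apply)
  tutavipal → tusavifal   [intervocalic lenition]
  giving Dovikar tusavifal.
If borrowed from Antora 'dudabibal' after the early changes, it would undergo only the recent ones:
  rule 4 (vowel merger): no change (dudabibal)
  rule 5 (intervocalic lenition): dudabibal → duzavival
  ⇒ as a loan: duzavival
Dovikar 'duzavival' matches the loan outcome 'duzavival', not the inherited 'tusavifal' — it skipped the early Dovikar changes, so it was borrowed from Antora.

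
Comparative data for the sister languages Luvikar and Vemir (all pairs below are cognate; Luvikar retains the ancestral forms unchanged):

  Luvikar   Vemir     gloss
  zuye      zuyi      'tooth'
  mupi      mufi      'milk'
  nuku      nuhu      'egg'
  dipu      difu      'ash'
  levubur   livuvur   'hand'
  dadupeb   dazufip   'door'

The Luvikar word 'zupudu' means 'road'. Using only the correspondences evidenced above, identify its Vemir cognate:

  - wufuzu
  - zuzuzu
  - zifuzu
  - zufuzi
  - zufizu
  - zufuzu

dipu ~ difu — Luvikar p corresponds to Vemir f between vowels (before a back vowel).
dadupeb ~ dazufip — Luvikar d corresponds to Vemir z between vowels (before a back vowel).
Applying these to Luvikar 'zupudu':
  zupudu → zufudu   (p→f between vowels (before a back vowel))
  zufudu → zufuzu   (d→z between vowels (before a back vowel))
So the Vemir cognate is 'zufuzu'.

zufuzu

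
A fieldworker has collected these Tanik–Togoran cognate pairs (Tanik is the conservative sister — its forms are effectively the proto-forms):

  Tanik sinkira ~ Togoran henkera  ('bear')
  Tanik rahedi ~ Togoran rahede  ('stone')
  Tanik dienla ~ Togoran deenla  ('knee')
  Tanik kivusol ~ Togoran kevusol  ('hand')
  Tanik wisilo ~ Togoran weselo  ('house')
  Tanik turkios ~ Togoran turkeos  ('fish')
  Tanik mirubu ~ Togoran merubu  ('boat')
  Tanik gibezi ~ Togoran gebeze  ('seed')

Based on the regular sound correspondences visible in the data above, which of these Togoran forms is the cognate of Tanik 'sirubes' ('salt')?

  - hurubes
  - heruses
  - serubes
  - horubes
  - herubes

sinkira ~ henkera — Tanik s corresponds to Togoran h word-initially before a front vowel.
sinkira ~ henkera, mirubu ~ merubu — Tanik i corresponds to Togoran e after a consonant, before r.
Applying these to Tanik 'sirubes':
  sirubes → hirubes   (s→h word-initially before a front vowel)
  hirubes → herubes   (i→e after a consonant, before r)
So the Togoran cognate is 'herubes'.

herubes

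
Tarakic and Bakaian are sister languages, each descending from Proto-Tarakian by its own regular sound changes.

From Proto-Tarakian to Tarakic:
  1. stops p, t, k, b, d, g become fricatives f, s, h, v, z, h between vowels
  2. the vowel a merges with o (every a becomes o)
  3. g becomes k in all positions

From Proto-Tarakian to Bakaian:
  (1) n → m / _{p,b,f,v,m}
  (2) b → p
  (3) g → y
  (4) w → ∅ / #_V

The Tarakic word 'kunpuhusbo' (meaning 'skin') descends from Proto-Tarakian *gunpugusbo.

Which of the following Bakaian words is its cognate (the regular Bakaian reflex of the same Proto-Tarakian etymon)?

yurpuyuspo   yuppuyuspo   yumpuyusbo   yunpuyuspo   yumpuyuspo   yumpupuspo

Bakaian: *gunpugusbo
  gunpugusbo → gumpugusbo   [nasal place assimilation]
  gumpugusbo → gumpuguspo   [unconditioned shift]
  gumpuguspo → yumpuyuspo   [unconditioned shift]
  yumpuyuspo (rule 4 does not apply)
  giving Bakaian yumpuyuspo.
Among the options, 'yumpuyuspo' alone shows every Bakaian change applied in order.

yumpuyuspo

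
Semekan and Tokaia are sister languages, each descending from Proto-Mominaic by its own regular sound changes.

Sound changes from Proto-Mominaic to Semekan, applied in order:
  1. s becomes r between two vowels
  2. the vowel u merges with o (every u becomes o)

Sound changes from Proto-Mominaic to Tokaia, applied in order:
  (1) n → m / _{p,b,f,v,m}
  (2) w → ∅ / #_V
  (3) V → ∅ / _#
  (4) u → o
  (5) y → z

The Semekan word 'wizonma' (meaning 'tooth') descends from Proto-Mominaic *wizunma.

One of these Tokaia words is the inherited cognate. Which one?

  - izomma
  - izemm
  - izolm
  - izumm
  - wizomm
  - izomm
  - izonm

izomm

Tokaia: start from *wizunma.
  rule 1 (nasal place assimilation): wizunma → wizumma
  rule 2 (glide loss): wizumma → izumma
  rule 3 (apocope): izumma → izumm
  rule 4 (vowel merger): izumm → izomm
  rule 5: no change — izomm
  ⇒ Tokaia izomm
The other candidates each miss or misapply at least one Tokaia change.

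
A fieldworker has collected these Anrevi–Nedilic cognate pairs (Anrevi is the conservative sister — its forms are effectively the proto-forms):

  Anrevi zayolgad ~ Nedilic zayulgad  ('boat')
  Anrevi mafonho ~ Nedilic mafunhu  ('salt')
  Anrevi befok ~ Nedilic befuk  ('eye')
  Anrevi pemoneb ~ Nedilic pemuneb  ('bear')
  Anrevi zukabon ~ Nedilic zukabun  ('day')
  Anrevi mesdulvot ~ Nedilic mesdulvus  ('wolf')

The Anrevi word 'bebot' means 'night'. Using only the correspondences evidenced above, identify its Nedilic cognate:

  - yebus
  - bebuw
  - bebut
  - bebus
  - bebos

zayolgad ~ zayulgad, befok ~ befuk — Anrevi o corresponds to Nedilic u after a consonant, before a consonant other than r, m, n, p, b, f, v.
mesdulvot ~ mesdulvus — Anrevi t corresponds to Nedilic s word-finally.
Applying these to Anrevi 'bebot':
  bebot → bebut   (o→u after a consonant, before a consonant other than r, m, n, p, b, f, v)
  bebut → bebus   (t→s word-finally)
So the Nedilic cognate is 'bebus'.

bebus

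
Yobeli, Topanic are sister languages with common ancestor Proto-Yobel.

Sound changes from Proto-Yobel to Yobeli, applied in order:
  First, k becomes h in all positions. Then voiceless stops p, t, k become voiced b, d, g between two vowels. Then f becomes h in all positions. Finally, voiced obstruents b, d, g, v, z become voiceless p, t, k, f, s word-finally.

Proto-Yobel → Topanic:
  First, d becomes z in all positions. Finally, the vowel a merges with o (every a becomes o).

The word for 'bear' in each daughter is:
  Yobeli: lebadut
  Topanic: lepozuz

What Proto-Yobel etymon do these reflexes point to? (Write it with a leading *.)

Position 4: Yobeli has a, Topanic has o. Yobeli preserves a here (none of its changes turn any other segment into a), so the proto-segment is *a.
Position 7: Yobeli has t, Topanic has z. Taking the neighbouring segments as reconstructed: Yobeli t could go back to *t or *d; Topanic z could go back to *d or *z — the one source consistent with every daughter is *d.
This points to *lepadud. Verify forward in each daughter:
Yobeli: *lepadud
  lepadud (rule 1 does not apply)
  lepadud → lebadud   [intervocalic voicing]
  lebadud (rule 3 does not apply)
  lebadud → lebadut   [final devoicing]
  giving Yobeli lebadut.
Topanic: start from *lepadud.
  rule 1 (unconditioned shift): lepadud → lepazuz
  rule 2 (vowel merger): lepazuz → lepozuz
  ⇒ Topanic lepozuz
No other proto-form is consistent with every reflex, so the reconstruction is *lepadud.

*lepadud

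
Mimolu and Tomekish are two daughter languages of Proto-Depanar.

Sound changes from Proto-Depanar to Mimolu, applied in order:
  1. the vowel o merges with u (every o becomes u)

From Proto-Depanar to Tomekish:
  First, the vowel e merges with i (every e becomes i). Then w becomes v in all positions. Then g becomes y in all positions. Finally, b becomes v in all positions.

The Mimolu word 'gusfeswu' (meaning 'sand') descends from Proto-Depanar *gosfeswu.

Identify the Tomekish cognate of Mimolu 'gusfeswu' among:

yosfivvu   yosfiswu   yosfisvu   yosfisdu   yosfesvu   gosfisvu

Tomekish: start from *gosfeswu.
  rule 1 (vowel merger): gosfeswu → gosfiswu
  rule 2 (unconditioned shift): gosfiswu → gosfisvu
  rule 3 (unconditioned shift): gosfisvu → yosfisvu
  rule 4: no change — yosfisvu
  ⇒ Tomekish yosfisvu

yosfisvu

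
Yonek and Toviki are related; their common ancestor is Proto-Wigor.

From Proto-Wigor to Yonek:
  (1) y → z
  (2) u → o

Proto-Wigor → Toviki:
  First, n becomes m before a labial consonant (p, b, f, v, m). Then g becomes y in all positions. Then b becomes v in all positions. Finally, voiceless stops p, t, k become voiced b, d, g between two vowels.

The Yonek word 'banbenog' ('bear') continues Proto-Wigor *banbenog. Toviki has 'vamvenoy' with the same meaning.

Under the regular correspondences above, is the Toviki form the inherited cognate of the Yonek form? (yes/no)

yes

Derive the expected Toviki reflex of *banbenog:
Toviki: start from *banbenog.
  rule 1 (nasal place assimilation): banbenog → bambenog
  rule 2 (unconditioned shift): bambenog → bambenoy
  rule 3 (unconditioned shift): bambenoy → vamvenoy
  rule 4: no change — vamvenoy
  ⇒ Toviki vamvenoy
Toviki 'vamvenoy' matches the regular reflex exactly, so the pair is cognate.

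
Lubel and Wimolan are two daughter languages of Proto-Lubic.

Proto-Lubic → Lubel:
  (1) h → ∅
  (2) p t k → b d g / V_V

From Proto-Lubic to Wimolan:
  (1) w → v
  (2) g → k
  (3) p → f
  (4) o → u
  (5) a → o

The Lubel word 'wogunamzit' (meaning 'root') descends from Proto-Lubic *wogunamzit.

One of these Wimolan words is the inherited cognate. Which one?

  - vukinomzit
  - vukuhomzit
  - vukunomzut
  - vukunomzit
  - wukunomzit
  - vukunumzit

Wimolan: start from *wogunamzit.
  rule 1 (unconditioned shift): wogunamzit → vogunamzit
  rule 2 (unconditioned shift): vogunamzit → vokunamzit
  rule 3: no change — vokunamzit
  rule 4 (vowel merger): vokunamzit → vukunamzit
  rule 5 (vowel merger): vukunamzit → vukunomzit
  ⇒ Wimolan vukunomzit

vukunomzit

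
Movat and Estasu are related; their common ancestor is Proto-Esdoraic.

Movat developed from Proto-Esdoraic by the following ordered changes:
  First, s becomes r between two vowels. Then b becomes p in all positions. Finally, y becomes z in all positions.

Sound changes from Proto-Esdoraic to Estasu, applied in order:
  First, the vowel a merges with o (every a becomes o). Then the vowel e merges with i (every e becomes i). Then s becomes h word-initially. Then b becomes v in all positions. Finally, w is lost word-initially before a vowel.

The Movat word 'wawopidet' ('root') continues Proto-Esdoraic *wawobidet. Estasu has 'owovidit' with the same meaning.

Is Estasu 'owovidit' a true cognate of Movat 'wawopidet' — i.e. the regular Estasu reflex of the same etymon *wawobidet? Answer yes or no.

Derive the expected Estasu reflex of *wawobidet:
Estasu: *wawobidet > wowobidet > wowobidit > wowovidit > owovidit  (by vowel merger, vowel merger, unconditioned shift, glide loss)
Estasu 'owovidit' matches the regular reflex exactly, so the pair is cognate.

yes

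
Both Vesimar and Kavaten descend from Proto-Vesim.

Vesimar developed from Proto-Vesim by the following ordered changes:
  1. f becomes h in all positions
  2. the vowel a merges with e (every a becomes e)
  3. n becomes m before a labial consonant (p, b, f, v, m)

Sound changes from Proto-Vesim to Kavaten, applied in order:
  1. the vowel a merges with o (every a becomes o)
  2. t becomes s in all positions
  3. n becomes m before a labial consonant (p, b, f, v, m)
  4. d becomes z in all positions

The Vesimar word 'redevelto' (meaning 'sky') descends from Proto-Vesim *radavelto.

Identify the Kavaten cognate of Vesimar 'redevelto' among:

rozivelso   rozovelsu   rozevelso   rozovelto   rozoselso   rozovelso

rozovelso

Kavaten: *radavelto > rodovelto > rodovelso > rozovelso  (by vowel merger, unconditioned shift, unconditioned shift)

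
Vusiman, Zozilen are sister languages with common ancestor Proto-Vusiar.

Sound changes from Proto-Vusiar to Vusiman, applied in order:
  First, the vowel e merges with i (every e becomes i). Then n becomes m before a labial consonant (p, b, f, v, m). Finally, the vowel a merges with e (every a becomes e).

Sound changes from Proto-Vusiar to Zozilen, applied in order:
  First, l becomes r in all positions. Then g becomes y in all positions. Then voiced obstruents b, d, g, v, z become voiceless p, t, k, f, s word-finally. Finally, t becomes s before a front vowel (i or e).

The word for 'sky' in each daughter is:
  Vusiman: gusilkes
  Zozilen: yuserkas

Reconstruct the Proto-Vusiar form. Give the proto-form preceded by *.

Position 7: Vusiman has e, Zozilen has a. Zozilen preserves a here (none of its changes turn any other segment into a), so the proto-segment is *a.
Position 4: Vusiman has i, Zozilen has e. Zozilen preserves e here (none of its changes turn any other segment into e), so the proto-segment is *e.
This points to *guselkas. Verify forward in each daughter:
Vusiman: *guselkas > gusilkas > gusilkes  (by vowel merger, vowel merger)
Zozilen: start from *guselkas.
  rule 1 (unconditioned shift): guselkas → guserkas
  rule 2 (unconditioned shift): guserkas → yuserkas
  rule 3: no change — yuserkas
  rule 4: no change — yuserkas
  ⇒ Zozilen yuserkas
No other proto-form is consistent with every reflex, so the reconstruction is *guselkas.

*guselkas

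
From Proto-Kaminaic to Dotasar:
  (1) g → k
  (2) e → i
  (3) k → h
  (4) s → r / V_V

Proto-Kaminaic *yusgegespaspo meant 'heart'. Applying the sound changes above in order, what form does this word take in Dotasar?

Dotasar: *yusgegespaspo > yuskekespaspo > yuskikispaspo > yushihispaspo  (by unconditioned shift, vowel merger, unconditioned shift)

yushihispaspo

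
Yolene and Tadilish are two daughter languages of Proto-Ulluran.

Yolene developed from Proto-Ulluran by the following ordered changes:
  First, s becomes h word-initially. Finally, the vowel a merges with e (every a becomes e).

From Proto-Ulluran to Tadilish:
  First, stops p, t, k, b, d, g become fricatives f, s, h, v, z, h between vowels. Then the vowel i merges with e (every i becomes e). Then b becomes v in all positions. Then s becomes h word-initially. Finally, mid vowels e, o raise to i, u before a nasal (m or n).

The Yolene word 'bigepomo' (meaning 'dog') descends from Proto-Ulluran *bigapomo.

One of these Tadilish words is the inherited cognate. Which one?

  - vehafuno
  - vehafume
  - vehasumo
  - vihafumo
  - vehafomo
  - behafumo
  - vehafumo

vehafumo

Tadilish: *bigapomo
  bigapomo → bihafomo   [intervocalic lenition]
  bihafomo → behafomo   [vowel merger]
  behafomo → vehafomo   [unconditioned shift]
  vehafomo (rule 4 does not apply)
  vehafomo → vehafumo   [pre-nasal raising]
  giving Tadilish vehafumo.
Among the options, 'vehafumo' alone shows every Tadilish change applied in order.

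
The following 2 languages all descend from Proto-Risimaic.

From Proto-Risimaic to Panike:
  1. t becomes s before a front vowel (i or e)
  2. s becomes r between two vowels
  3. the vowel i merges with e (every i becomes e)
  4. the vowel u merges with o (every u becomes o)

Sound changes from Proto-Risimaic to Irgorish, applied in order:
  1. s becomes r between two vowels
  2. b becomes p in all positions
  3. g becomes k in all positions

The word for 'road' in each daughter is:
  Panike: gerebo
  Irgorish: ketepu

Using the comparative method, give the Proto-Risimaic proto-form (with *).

Position 6: Panike has o, Irgorish has u. Irgorish preserves u here (none of its changes turn any other segment into u), so the proto-segment is *u.
Position 1: Panike has g, Irgorish has k. Panike preserves g here (none of its changes turn any other segment into g), so the proto-segment is *g.
This points to *getebu. Verify forward in each daughter:
Panike: start from *getebu.
  rule 1 (palatalisation): getebu → gesebu
  rule 2 (rhotacism): gesebu → gerebu
  rule 3: no change — gerebu
  rule 4 (vowel merger): gerebu → gerebo
  ⇒ Panike gerebo
Irgorish: *getebu > getepu > ketepu  (by unconditioned shift, unconditioned shift)
*getebu is the unique common source.

*getebu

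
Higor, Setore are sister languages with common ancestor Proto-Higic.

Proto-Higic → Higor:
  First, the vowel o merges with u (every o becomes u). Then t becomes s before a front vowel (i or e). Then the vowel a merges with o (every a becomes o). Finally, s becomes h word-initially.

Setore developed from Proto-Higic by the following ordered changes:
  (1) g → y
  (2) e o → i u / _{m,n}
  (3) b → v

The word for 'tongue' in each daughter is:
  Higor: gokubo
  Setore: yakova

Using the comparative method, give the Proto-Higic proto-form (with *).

*gakoba

Position 4: Higor has u, Setore has o. Setore preserves o here (none of its changes turn any other segment into o), so the proto-segment is *o.
Position 5: Higor has b, Setore has v. Higor preserves b here (none of its changes turn any other segment into b), so the proto-segment is *b.
Position 2: Higor has o, Setore has a. Setore preserves a here (none of its changes turn any other segment into a), so the proto-segment is *a.
This points to *gakoba. Verify forward in each daughter:
Higor: *gakoba > gakuba > gokubo  (by vowel merger, vowel merger)
Setore: *gakoba > yakoba > yakova  (by unconditioned shift, unconditioned shift)
*gakoba is the unique common source.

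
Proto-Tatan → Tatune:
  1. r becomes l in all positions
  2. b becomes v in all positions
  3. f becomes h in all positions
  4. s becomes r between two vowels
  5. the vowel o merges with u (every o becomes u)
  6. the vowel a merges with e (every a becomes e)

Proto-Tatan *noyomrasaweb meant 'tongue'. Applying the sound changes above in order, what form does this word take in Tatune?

Tatune: *noyomrasaweb > noyomlasaweb > noyomlasawev > noyomlarawev > nuyumlarawev > nuyumlerewev  (by unconditioned shift, unconditioned shift, rhotacism, vowel merger, vowel merger)

nuyumlerewev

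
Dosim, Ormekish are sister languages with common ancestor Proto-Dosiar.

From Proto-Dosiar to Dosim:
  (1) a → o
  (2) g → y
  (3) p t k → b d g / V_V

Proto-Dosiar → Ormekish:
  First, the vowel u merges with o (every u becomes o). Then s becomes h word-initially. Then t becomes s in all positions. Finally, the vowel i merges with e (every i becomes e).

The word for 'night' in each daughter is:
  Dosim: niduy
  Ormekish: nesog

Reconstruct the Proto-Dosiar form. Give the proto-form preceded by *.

*nitug

Position 5: Dosim has y, Ormekish has g. Ormekish preserves g here (none of its changes turn any other segment into g), so the proto-segment is *g.
Position 3: Dosim has d, Ormekish has s. Taking the neighbouring segments as reconstructed: Dosim d could go back to *t or *d; Ormekish s could go back to *t or *s — the one source consistent with every daughter is *t.
Verify the candidate proto-form against each daughter:
Dosim: *nitug
  nitug (rule 1 does not apply)
  nitug → nituy   [unconditioned shift]
  nituy → niduy   [intervocalic voicing]
  giving Dosim niduy.
Ormekish: *nitug > nitog > nisog > nesog  (by vowel merger, unconditioned shift, vowel merger)
Only *nitug yields all of Dosim niduy, Ormekish nesog.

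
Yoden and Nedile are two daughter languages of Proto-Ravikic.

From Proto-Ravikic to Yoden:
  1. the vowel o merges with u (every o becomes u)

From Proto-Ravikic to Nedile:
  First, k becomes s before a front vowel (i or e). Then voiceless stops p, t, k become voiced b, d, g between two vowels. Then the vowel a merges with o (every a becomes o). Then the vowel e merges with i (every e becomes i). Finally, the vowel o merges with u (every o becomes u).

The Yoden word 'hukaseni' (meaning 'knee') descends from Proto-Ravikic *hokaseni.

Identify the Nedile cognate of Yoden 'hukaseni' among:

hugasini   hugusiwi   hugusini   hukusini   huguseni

hugusini

Nedile: start from *hokaseni.
  rule 1: no change — hokaseni
  rule 2 (intervocalic voicing): hokaseni → hogaseni
  rule 3 (vowel merger): hogaseni → hogoseni
  rule 4 (vowel merger): hogoseni → hogosini
  rule 5 (vowel merger): hogosini → hugusini
  ⇒ Nedile hugusini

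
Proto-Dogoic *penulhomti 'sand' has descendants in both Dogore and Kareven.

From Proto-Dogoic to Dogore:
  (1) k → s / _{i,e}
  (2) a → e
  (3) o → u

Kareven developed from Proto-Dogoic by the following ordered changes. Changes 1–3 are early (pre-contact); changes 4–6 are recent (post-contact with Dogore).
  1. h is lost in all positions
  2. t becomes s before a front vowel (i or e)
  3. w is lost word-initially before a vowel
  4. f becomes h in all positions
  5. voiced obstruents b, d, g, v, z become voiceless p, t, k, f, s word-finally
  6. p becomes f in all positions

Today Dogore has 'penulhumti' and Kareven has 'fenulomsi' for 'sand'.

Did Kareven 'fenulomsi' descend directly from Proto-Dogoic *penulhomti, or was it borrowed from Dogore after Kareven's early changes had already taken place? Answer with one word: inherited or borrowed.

If inherited, *penulhomti would pass through all of Kareven's changes:
Kareven: start from *penulhomti.
  rule 1 (h-loss): penulhomti → penulomti
  rule 2 (palatalisation): penulomti → penulomsi
  rule 3: no change — penulomsi
  rule 4: no change — penulomsi
  rule 5: no change — penulomsi
  rule 6 (unconditioned shift): penulomsi → fenulomsi
  ⇒ Kareven fenulomsi
If borrowed from Dogore 'penulhumti' after the early changes, it would undergo only the recent ones:
  rule 4 (unconditioned shift): no change (penulhumti)
  rule 5 (final devoicing): no change (penulhumti)
  rule 6 (unconditioned shift): penulhumti → fenulhumti
  ⇒ as a loan: fenulhumti
Kareven 'fenulomsi' matches the inherited outcome exactly, so it is an inherited cognate, not a loan.

inherited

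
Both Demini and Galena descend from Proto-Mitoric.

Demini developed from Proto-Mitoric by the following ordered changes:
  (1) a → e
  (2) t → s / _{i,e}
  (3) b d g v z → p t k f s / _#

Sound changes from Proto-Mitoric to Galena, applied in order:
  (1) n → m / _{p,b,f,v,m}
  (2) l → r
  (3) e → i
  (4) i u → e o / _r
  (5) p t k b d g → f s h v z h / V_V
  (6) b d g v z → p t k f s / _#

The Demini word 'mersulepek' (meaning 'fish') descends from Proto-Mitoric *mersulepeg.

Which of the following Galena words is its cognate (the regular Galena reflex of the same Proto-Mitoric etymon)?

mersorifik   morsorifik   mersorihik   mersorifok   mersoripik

Galena: *mersulepeg
  mersulepeg (rule 1 does not apply)
  mersulepeg → mersurepeg   [unconditioned shift]
  mersurepeg → mirsuripig   [vowel merger]
  mirsuripig → mersoripig   [pre-rhotic lowering]
  mersoripig → mersorifig   [intervocalic lenition]
  mersorifig → mersorifik   [final devoicing]
  giving Galena mersorifik.
The other candidates each miss or misapply at least one Galena change.

mersorifik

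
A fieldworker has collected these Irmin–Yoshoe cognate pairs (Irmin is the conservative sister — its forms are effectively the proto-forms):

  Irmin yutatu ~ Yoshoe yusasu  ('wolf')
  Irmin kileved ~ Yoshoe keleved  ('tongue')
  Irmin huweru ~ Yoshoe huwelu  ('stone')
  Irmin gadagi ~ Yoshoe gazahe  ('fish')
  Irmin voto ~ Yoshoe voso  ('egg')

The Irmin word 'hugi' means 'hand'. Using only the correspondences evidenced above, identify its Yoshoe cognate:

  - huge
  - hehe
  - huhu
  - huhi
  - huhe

huhe

gadagi ~ gazahe — Irmin g corresponds to Yoshoe h between vowels (before a front vowel).
gadagi ~ gazahe — Irmin i corresponds to Yoshoe e word-finally.
Applying these to Irmin 'hugi':
  hugi → huhi   (g→h between vowels (before a front vowel))
  huhi → huhe   (i→e word-finally)
So the Yoshoe cognate is 'huhe'.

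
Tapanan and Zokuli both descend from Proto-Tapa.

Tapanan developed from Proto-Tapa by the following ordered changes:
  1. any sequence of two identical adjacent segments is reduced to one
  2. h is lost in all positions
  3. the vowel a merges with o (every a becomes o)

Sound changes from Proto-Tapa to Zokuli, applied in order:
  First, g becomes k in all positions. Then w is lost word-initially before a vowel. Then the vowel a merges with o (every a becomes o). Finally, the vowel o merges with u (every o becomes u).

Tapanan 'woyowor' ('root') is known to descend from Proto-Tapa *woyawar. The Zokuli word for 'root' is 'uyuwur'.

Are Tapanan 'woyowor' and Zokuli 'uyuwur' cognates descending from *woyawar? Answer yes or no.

Derive the expected Zokuli reflex of *woyawar:
Zokuli: start from *woyawar.
  rule 1: no change — woyawar
  rule 2 (glide loss): woyawar → oyawar
  rule 3 (vowel merger): oyawar → oyowor
  rule 4 (vowel merger): oyowor → uyuwur
  ⇒ Zokuli uyuwur
Zokuli 'uyuwur' matches the regular reflex exactly, so the pair is cognate.

yes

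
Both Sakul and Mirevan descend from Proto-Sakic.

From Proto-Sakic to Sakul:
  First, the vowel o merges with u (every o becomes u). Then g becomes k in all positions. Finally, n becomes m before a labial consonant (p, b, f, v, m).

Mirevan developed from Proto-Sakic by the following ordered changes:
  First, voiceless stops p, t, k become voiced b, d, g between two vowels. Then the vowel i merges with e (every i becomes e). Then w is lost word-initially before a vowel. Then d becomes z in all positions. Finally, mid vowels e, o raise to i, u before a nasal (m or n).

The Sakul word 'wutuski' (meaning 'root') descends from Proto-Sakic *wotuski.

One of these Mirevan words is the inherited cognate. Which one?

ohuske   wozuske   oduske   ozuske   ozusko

ozuske

Mirevan: *wotuski
  wotuski → woduski   [intervocalic voicing]
  woduski → woduske   [vowel merger]
  woduske → oduske   [glide loss]
  oduske → ozuske   [unconditioned shift]
  ozuske (rule 5 does not apply)
  giving Mirevan ozuske.
The other candidates each miss or misapply at least one Mirevan change.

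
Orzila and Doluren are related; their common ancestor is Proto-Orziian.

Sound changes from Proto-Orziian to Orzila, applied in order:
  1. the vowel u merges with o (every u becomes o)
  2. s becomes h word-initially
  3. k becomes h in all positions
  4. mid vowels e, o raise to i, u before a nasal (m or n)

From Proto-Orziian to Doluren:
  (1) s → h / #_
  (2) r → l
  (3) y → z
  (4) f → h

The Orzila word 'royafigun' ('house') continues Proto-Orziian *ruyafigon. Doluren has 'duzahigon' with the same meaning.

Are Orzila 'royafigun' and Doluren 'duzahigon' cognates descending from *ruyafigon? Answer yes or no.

no

Derive the expected Doluren reflex of *ruyafigon:
Doluren: *ruyafigon > luyafigon > luzafigon > luzahigon  (by unconditioned shift, unconditioned shift, unconditioned shift)
The regular Doluren reflex would be 'luzahigon', but the attested form is 'duzahigon'. The correspondence is irregular, so they are not cognates (the Doluren form has a different source).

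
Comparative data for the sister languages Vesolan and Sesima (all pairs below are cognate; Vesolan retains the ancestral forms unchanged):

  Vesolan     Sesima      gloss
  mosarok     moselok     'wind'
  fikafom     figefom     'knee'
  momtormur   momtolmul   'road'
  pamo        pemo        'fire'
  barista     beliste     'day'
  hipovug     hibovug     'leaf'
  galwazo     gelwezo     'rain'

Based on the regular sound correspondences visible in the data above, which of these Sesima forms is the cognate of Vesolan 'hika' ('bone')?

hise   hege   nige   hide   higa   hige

hige

fikafom ~ figefom — Vesolan k corresponds to Sesima g between vowels (before a back vowel).
barista ~ beliste — Vesolan a corresponds to Sesima e word-finally.
Applying these to Vesolan 'hika':
  hika → higa   (k→g between vowels (before a back vowel))
  higa → hige   (a→e word-finally)
So the Sesima cognate is 'hige'.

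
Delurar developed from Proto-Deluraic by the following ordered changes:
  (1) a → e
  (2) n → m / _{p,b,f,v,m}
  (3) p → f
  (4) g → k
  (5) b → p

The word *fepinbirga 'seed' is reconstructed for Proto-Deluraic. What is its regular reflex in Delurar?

Delurar: start from *fepinbirga.
  rule 1 (vowel merger): fepinbirga → fepinbirge
  rule 2 (nasal place assimilation): fepinbirge → fepimbirge
  rule 3 (unconditioned shift): fepimbirge → fefimbirge
  rule 4 (unconditioned shift): fefimbirge → fefimbirke
  rule 5 (unconditioned shift): fefimbirke → fefimpirke
  ⇒ Delurar fefimpirke

fefimpirke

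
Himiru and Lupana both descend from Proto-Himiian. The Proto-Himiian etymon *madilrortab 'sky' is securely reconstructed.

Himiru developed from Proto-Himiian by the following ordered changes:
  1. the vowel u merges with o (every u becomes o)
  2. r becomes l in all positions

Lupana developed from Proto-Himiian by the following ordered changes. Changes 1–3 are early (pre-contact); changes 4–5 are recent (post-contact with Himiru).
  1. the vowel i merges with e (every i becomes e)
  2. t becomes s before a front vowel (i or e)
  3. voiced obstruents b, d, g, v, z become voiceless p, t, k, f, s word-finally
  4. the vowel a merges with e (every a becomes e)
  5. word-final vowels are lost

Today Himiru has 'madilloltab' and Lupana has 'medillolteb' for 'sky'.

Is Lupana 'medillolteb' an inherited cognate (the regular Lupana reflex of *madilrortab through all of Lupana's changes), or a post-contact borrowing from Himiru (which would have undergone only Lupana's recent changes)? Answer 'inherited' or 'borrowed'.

borrowed

If inherited, *madilrortab would pass through all of Lupana's changes:
Lupana: *madilrortab
  madilrortab → madelrortab   [vowel merger]
  madelrortab (rule 2 does not apply)
  madelrortab → madelrortap   [final devoicing]
  madelrortap → medelrortep   [vowel merger]
  medelrortep (rule 5 does not apply)
  giving Lupana medelrortep.
If borrowed from Himiru 'madilloltab' after the early changes, it would undergo only the recent ones:
  rule 4 (vowel merger): madilloltab → medillolteb
  rule 5 (apocope): no change (medillolteb)
  ⇒ as a loan: medillolteb
Lupana 'medillolteb' matches the loan outcome 'medillolteb', not the inherited 'medelrortep' — it skipped the early Lupana changes, so it was borrowed from Himiru.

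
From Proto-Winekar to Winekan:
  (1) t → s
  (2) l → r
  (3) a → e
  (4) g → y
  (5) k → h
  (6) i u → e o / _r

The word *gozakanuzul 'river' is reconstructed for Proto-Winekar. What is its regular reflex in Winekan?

Winekan: start from *gozakanuzul.
  rule 1: no change — gozakanuzul
  rule 2 (unconditioned shift): gozakanuzul → gozakanuzur
  rule 3 (vowel merger): gozakanuzur → gozekenuzur
  rule 4 (unconditioned shift): gozekenuzur → yozekenuzur
  rule 5 (unconditioned shift): yozekenuzur → yozehenuzur
  rule 6 (pre-rhotic lowering): yozehenuzur → yozehenuzor
  ⇒ Winekan yozehenuzor

yozehenuzor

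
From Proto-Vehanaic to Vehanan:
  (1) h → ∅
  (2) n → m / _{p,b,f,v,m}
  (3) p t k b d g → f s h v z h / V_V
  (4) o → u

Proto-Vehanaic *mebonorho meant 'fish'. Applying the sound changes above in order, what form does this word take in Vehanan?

Vehanan: start from *mebonorho.
  rule 1 (h-loss): mebonorho → mebonoro
  rule 2: no change — mebonoro
  rule 3 (intervocalic lenition): mebonoro → mevonoro
  rule 4 (vowel merger): mevonoro → mevunuru
  ⇒ Vehanan mevunuru

mevunuru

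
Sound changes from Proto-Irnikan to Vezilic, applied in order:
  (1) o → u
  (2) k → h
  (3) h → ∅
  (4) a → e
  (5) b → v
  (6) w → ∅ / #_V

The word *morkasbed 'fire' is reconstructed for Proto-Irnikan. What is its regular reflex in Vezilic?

muresved

Vezilic: start from *morkasbed.
  rule 1 (vowel merger): morkasbed → murkasbed
  rule 2 (unconditioned shift): murkasbed → murhasbed
  rule 3 (h-loss): murhasbed → murasbed
  rule 4 (vowel merger): murasbed → muresbed
  rule 5 (unconditioned shift): muresbed → muresved
  rule 6: no change — muresved
  ⇒ Vezilic muresved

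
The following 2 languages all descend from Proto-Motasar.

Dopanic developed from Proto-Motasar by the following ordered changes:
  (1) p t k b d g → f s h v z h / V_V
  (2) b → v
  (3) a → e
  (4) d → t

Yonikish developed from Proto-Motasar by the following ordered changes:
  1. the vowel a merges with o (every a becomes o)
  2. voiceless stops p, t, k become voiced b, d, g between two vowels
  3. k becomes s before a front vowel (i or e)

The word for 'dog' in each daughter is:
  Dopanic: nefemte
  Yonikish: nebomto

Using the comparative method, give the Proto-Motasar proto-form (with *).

*nepamta

Position 7: Dopanic has e, Yonikish has o. Taking the neighbouring segments as reconstructed: Dopanic e could go back to *a or *e; Yonikish o could go back to *a or *o — the one source consistent with every daughter is *a.
Position 4: Dopanic has e, Yonikish has o. Taking the neighbouring segments as reconstructed: Dopanic e could go back to *a or *e; Yonikish o could go back to *a or *o — the one source consistent with every daughter is *a.
Continuing position by position gives *nepamta; check it forward:
Dopanic: *nepamta > nefamta > nefemte  (by intervocalic lenition, vowel merger)
Yonikish: *nepamta
  nepamta → nepomto   [vowel merger]
  nepomto → nebomto   [intervocalic voicing]
  nebomto (rule 3 does not apply)
  giving Yonikish nebomto.
No other proto-form is consistent with every reflex, so the reconstruction is *nepamta.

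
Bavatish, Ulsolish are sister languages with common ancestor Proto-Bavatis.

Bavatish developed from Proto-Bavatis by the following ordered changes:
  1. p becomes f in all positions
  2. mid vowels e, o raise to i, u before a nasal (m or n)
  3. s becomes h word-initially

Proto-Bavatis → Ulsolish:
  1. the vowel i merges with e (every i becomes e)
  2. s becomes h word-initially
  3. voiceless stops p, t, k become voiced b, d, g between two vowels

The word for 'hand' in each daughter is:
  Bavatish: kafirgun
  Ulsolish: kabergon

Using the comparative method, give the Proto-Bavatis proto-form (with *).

*kapirgon

Position 7: Bavatish has u, Ulsolish has o. Ulsolish preserves o here (none of its changes turn any other segment into o), so the proto-segment is *o.
Position 3: Bavatish has f, Ulsolish has b. Taking the neighbouring segments as reconstructed: Bavatish f could go back to *p or *f; Ulsolish b could go back to *p or *b — the one source consistent with every daughter is *p.
This points to *kapirgon. Verify forward in each daughter:
Bavatish: *kapirgon
  kapirgon → kafirgon   [unconditioned shift]
  kafirgon → kafirgun   [pre-nasal raising]
  kafirgun (rule 3 does not apply)
  giving Bavatish kafirgun.
Ulsolish: *kapirgon > kapergon > kabergon  (by vowel merger, intervocalic voicing)
*kapirgon is the unique common source.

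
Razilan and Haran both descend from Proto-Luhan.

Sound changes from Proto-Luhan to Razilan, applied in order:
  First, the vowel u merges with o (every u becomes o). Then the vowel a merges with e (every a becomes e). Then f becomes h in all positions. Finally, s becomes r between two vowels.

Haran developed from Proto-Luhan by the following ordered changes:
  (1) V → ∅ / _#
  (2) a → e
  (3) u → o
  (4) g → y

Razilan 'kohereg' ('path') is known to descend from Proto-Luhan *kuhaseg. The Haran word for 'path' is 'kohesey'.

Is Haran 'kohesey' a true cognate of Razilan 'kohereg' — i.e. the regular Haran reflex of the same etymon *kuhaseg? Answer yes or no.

yes

Derive the expected Haran reflex of *kuhaseg:
Haran: *kuhaseg > kuheseg > koheseg > kohesey  (by vowel merger, vowel merger, unconditioned shift)
Haran 'kohesey' matches the regular reflex exactly, so the pair is cognate.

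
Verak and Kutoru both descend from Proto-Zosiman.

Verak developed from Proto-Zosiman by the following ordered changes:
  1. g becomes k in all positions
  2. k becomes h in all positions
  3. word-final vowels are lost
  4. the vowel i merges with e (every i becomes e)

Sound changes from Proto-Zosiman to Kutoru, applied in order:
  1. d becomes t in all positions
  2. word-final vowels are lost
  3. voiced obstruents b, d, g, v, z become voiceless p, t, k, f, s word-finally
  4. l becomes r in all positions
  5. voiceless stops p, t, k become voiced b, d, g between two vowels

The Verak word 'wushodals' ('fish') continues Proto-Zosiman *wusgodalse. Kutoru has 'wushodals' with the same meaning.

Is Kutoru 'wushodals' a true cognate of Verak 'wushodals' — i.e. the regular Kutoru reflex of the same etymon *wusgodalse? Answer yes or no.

no

Derive the expected Kutoru reflex of *wusgodalse:
Kutoru: *wusgodalse > wusgotalse > wusgotals > wusgotars > wusgodars  (by unconditioned shift, apocope, unconditioned shift, intervocalic voicing)
The regular Kutoru reflex would be 'wusgodars', but the attested form is 'wushodals'. The correspondence is irregular, so they are not cognates (the Kutoru form has a different source).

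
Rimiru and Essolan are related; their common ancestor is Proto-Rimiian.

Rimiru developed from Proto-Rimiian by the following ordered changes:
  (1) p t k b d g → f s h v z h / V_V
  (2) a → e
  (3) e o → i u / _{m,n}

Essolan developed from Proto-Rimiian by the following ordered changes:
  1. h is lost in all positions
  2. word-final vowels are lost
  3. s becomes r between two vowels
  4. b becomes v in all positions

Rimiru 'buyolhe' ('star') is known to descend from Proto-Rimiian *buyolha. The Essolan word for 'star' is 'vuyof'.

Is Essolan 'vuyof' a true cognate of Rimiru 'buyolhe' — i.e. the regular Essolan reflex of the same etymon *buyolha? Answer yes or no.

no

Derive the expected Essolan reflex of *buyolha:
Essolan: start from *buyolha.
  rule 1 (h-loss): buyolha → buyola
  rule 2 (apocope): buyola → buyol
  rule 3: no change — buyol
  rule 4 (unconditioned shift): buyol → vuyol
  ⇒ Essolan vuyol
The regular Essolan reflex would be 'vuyol', but the attested form is 'vuyof'. The correspondence is irregular, so they are not cognates (the Essolan form has a different source).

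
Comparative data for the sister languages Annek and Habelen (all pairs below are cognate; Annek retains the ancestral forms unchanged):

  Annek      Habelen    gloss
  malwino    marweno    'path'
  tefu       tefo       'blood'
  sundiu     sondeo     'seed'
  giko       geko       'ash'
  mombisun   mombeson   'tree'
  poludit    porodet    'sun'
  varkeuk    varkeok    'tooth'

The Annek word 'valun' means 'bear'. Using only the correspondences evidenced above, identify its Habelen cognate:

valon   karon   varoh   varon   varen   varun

varon

poludit ~ porodet — Annek l corresponds to Habelen r between vowels (before a back vowel).
sundiu ~ sondeo, mombisun ~ mombeson — Annek u corresponds to Habelen o after a consonant, before a nasal.
Applying these to Annek 'valun':
  valun → varun   (l→r between vowels (before a back vowel))
  varun → varon   (u→o after a consonant, before a nasal)
So the Habelen cognate is 'varon'.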